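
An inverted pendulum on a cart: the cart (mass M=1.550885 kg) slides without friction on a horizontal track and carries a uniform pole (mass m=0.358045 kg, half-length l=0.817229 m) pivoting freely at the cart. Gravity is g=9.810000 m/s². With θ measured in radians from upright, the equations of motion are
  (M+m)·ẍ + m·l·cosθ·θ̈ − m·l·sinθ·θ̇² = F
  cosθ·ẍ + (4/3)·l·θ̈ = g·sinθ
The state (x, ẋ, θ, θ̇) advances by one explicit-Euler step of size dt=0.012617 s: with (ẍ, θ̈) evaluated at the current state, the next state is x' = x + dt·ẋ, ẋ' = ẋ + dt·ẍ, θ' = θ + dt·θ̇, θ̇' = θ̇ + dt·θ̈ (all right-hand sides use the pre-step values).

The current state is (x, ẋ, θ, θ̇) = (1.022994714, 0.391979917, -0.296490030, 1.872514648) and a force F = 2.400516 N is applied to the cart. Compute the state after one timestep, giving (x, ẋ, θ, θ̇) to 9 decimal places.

sinθ=-0.292165191, cosθ=0.956367869
temp = (F + m·l·θ̇²·sinθ)/(M+m) = (2.400516 + -0.299750766)/1.908930 = 1.100493593
θ̈ = (g·sinθ − cosθ·temp)/(l·(4/3 − m·cos²θ/(M+m))) = -4.127289598
ẍ = temp − m·l·θ̈·cosθ/(M+m) = 1.705529708
Euler: x'=1.022994714+0.012617·0.391979917=1.027940325, ẋ'=0.391979917+0.012617·1.705529708=0.413498585
       θ'=-0.296490030+0.012617·1.872514648=-0.272864513, θ̇'=1.872514648+0.012617·-4.127289598=1.820440635

(1.027940325, 0.413498585, -0.272864513, 1.820440635)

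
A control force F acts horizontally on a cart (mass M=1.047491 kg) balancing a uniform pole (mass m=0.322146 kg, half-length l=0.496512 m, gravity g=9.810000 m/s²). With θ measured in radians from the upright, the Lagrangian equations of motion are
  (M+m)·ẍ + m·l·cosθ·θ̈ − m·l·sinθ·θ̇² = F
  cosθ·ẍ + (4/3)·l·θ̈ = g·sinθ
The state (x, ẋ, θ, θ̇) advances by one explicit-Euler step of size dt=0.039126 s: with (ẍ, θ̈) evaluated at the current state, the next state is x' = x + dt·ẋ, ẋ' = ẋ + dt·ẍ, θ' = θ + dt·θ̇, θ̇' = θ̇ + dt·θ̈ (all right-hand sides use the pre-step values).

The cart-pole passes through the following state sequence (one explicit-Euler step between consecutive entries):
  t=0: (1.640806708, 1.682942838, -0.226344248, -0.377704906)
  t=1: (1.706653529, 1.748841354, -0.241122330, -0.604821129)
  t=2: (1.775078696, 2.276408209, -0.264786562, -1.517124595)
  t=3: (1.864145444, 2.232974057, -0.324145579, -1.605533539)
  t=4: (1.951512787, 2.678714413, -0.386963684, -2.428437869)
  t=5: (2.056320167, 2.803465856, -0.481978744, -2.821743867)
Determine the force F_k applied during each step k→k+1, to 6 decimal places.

step 0→1:
  ẍ = (ẋ'−ẋ)/dt = (1.748841354−1.682942838)/0.039126 = 1.684264
  θ̈ = (θ̇'−θ̇)/dt = (-0.604821129−-0.377704906)/0.039126 = -5.804739
  sinθ=-0.224417, cosθ=0.974493
  F = (M+m)·ẍ + m·l·cosθ·θ̈ − m·l·sinθ·θ̇² = 2.306830 + -0.904782 − -0.005121 = 1.407169
step 1→2:
  ẍ = (ẋ'−ẋ)/dt = (2.276408209−1.748841354)/0.039126 = 13.483792
  θ̈ = (θ̇'−θ̇)/dt = (-1.517124595−-0.604821129)/0.039126 = -23.317065
  sinθ=-0.238793, cosθ=0.971071
  F = (M+m)·ẍ + m·l·cosθ·θ̈ − m·l·sinθ·θ̇² = 18.467901 + -3.621656 − -0.013972 = 14.860217
step 2→3:
  ẍ = (ẋ'−ẋ)/dt = (2.232974057−2.276408209)/0.039126 = -1.110110
  θ̈ = (θ̇'−θ̇)/dt = (-1.605533539−-1.517124595)/0.039126 = -2.259596
  sinθ=-0.261703, cosθ=0.965148
  F = (M+m)·ẍ + m·l·cosθ·θ̈ − m·l·sinθ·θ̇² = -1.520447 + -0.348825 − -0.096346 = -1.772926
step 3→4:
  ẍ = (ẋ'−ẋ)/dt = (2.678714413−2.232974057)/0.039126 = 11.392434
  θ̈ = (θ̇'−θ̇)/dt = (-2.428437869−-1.605533539)/0.039126 = -21.032161
  sinθ=-0.318499, cosθ=0.947923
  F = (M+m)·ẍ + m·l·cosθ·θ̈ − m·l·sinθ·θ̇² = 15.603499 + -3.188890 − -0.131320 = 12.545928
step 4→5:
  ẍ = (ẋ'−ẋ)/dt = (2.803465856−2.678714413)/0.039126 = 3.188454
  θ̈ = (θ̇'−θ̇)/dt = (-2.821743867−-2.428437869)/0.039126 = -10.052293
  sinθ=-0.377378, cosθ=0.926059
  F = (M+m)·ẍ + m·l·cosθ·θ̈ − m·l·sinθ·θ̇² = 4.367024 + -1.488971 − -0.355970 = 3.234023

F_0 = 1.407169 N
F_1 = 14.860217 N
F_2 = -1.772926 N
F_3 = 12.545928 N
F_4 = 3.234023 N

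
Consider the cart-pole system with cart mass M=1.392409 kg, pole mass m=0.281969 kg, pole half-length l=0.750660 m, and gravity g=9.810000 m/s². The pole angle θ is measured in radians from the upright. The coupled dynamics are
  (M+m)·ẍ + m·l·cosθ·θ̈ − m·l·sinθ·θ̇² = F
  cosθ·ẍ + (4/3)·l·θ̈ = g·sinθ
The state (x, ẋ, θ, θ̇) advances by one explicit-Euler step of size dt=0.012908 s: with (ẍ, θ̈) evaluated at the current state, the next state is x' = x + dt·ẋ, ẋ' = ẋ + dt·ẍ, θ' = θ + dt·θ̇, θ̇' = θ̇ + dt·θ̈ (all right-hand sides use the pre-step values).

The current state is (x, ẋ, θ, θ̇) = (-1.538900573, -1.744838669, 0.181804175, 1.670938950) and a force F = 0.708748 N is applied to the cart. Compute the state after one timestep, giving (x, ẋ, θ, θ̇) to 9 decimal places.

(-1.561422951, -1.740915848, 0.203372655, 1.689958837)

sinθ=0.180804307, cosθ=0.983519091
temp = (F + m·l·θ̇²·sinθ)/(M+m) = (0.708748 + 0.106850012)/1.674378 = 0.487105070
θ̈ = (g·sinθ − cosθ·temp)/(l·(4/3 − m·cos²θ/(M+m))) = 1.473496077
ẍ = temp − m·l·θ̈·cosθ/(M+m) = 0.303906150
Euler: x'=-1.538900573+0.012908·-1.744838669=-1.561422951, ẋ'=-1.744838669+0.012908·0.303906150=-1.740915848
       θ'=0.181804175+0.012908·1.670938950=0.203372655, θ̇'=1.670938950+0.012908·1.473496077=1.689958837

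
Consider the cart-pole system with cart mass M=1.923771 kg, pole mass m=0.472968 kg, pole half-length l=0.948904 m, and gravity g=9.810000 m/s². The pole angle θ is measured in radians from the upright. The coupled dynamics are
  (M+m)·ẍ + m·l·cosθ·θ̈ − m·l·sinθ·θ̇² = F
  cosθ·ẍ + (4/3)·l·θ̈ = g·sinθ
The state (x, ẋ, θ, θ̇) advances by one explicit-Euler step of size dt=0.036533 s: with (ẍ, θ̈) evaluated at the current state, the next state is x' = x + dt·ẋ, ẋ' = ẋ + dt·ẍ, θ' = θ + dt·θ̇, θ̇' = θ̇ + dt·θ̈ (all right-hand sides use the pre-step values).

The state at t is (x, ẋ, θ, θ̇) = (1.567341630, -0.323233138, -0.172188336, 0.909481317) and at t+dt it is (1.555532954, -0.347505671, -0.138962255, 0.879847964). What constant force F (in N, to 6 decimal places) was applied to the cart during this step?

F = -1.887445 N

ẍ = (ẋ'−ẋ)/dt = (-0.347505671−-0.323233138)/0.036533 = -0.664400
θ̈ = (θ̇'−θ̇)/dt = (0.879847964−0.909481317)/0.036533 = -0.811139
sinθ=-0.171339, cosθ=0.985212
F = (M+m)·ẍ + m·l·cosθ·θ̈ − m·l·sinθ·θ̇² = -1.592394 + -0.358657 − -0.063606 = -1.887445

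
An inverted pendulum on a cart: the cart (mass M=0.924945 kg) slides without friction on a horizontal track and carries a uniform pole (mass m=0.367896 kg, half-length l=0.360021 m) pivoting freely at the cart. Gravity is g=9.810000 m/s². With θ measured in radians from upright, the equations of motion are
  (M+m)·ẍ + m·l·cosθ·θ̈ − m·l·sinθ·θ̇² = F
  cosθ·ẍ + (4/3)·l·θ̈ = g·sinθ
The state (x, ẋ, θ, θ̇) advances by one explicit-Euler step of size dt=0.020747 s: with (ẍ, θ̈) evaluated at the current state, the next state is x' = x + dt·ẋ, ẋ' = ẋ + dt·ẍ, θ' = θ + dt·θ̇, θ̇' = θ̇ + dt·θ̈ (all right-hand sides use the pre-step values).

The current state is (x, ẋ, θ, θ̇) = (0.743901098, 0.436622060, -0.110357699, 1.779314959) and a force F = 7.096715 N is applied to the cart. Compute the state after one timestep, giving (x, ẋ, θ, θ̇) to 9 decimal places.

sinθ=-0.110133831, cosθ=0.993916767
temp = (F + m·l·θ̇²·sinθ)/(M+m) = (7.096715 + -0.046182699)/1.292841 = 5.453518493
θ̈ = (g·sinθ − cosθ·temp)/(l·(4/3 − m·cos²θ/(M+m))) = -17.160467382
ẍ = temp − m·l·θ̈·cosθ/(M+m) = 7.200896689
Euler: x'=0.743901098+0.020747·0.436622060=0.752959696, ẋ'=0.436622060+0.020747·7.200896689=0.586019064
       θ'=-0.110357699+0.020747·1.779314959=-0.073442252, θ̇'=1.779314959+0.020747·-17.160467382=1.423286742

(0.752959696, 0.586019064, -0.073442252, 1.423286742)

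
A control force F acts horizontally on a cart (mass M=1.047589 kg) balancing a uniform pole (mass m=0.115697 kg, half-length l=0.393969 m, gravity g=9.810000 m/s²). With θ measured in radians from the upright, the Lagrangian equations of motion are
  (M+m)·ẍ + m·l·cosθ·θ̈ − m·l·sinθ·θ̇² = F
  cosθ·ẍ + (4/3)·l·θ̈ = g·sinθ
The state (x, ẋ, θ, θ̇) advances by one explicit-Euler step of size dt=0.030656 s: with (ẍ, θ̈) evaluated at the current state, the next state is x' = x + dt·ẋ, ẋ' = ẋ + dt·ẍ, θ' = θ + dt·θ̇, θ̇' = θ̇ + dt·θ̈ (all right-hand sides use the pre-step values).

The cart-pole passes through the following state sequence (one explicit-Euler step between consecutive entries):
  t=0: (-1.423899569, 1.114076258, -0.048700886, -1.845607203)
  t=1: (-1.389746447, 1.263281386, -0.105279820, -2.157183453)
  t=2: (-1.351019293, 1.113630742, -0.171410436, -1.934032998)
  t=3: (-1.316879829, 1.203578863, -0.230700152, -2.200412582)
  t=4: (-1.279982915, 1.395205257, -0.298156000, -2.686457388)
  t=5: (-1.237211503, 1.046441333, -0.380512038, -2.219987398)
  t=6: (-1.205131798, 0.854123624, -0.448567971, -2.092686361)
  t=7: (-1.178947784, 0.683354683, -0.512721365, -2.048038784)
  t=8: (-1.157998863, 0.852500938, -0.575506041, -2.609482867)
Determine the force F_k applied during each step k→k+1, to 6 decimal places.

F_0 = 5.206642 N
F_1 = -5.326464 N
F_2 = 3.052029 N
F_3 = 6.618471 N
F_4 = -12.474741 N
F_5 = -7.038602 N
F_6 = -6.333688 N
F_7 = 5.784842 N

step 0→1:
  ẍ = (ẋ'−ẋ)/dt = (1.263281386−1.114076258)/0.030656 = 4.867077
  θ̈ = (θ̇'−θ̇)/dt = (-2.157183453−-1.845607203)/0.030656 = -10.163630
  sinθ=-0.048682, cosθ=0.998814
  F = (M+m)·ẍ + m·l·cosθ·θ̈ − m·l·sinθ·θ̇² = 5.661803 + -0.462719 − -0.007558 = 5.206642
step 1→2:
  ẍ = (ẋ'−ẋ)/dt = (1.113630742−1.263281386)/0.030656 = -4.881610
  θ̈ = (θ̇'−θ̇)/dt = (-1.934032998−-2.157183453)/0.030656 = 7.279177
  sinθ=-0.105085, cosθ=0.994463
  F = (M+m)·ẍ + m·l·cosθ·θ̈ − m·l·sinθ·θ̇² = -5.678709 + 0.329955 − -0.022290 = -5.326464
step 2→3:
  ẍ = (ẋ'−ẋ)/dt = (1.203578863−1.113630742)/0.030656 = 2.934111
  θ̈ = (θ̇'−θ̇)/dt = (-2.200412582−-1.934032998)/0.030656 = -8.689313
  sinθ=-0.170572, cosθ=0.985345
  F = (M+m)·ẍ + m·l·cosθ·θ̈ − m·l·sinθ·θ̇² = 3.413211 + -0.390264 − -0.029082 = 3.052029
step 3→4:
  ẍ = (ẋ'−ẋ)/dt = (1.395205257−1.203578863)/0.030656 = 6.250861
  θ̈ = (θ̇'−θ̇)/dt = (-2.686457388−-2.200412582)/0.030656 = -15.854802
  sinθ=-0.228659, cosθ=0.973507
  F = (M+m)·ẍ + m·l·cosθ·θ̈ − m·l·sinθ·θ̇² = 7.271539 + -0.703532 − -0.050464 = 6.618471
step 4→5:
  ẍ = (ẋ'−ẋ)/dt = (1.046441333−1.395205257)/0.030656 = -11.376694
  θ̈ = (θ̇'−θ̇)/dt = (-2.219987398−-2.686457388)/0.030656 = 15.216271
  sinθ=-0.293758, cosθ=0.955880
  F = (M+m)·ẍ + m·l·cosθ·θ̈ − m·l·sinθ·θ̇² = -13.234349 + 0.662973 − -0.096635 = -12.474741
step 5→6:
  ẍ = (ẋ'−ẋ)/dt = (0.854123624−1.046441333)/0.030656 = -6.273412
  θ̈ = (θ̇'−θ̇)/dt = (-2.092686361−-2.219987398)/0.030656 = 4.152565
  sinθ=-0.371396, cosθ=0.928475
  F = (M+m)·ẍ + m·l·cosθ·θ̈ − m·l·sinθ·θ̇² = -7.297772 + 0.175740 − -0.083430 = -7.038602
step 6→7:
  ẍ = (ẋ'−ẋ)/dt = (0.683354683−0.854123624)/0.030656 = -5.570490
  θ̈ = (θ̇'−θ̇)/dt = (-2.048038784−-2.092686361)/0.030656 = 1.456406
  sinθ=-0.433676, cosθ=0.901069
  F = (M+m)·ẍ + m·l·cosθ·θ̈ − m·l·sinθ·θ̇² = -6.480073 + 0.059817 − -0.086568 = -6.333688
step 7→8:
  ẍ = (ẋ'−ẋ)/dt = (0.852500938−0.683354683)/0.030656 = 5.517558
  θ̈ = (θ̇'−θ̇)/dt = (-2.609482867−-2.048038784)/0.030656 = -18.314329
  sinθ=-0.490550, cosθ=0.871413
  F = (M+m)·ẍ + m·l·cosθ·θ̈ − m·l·sinθ·θ̇² = 6.418498 + -0.727443 − -0.093787 = 5.784842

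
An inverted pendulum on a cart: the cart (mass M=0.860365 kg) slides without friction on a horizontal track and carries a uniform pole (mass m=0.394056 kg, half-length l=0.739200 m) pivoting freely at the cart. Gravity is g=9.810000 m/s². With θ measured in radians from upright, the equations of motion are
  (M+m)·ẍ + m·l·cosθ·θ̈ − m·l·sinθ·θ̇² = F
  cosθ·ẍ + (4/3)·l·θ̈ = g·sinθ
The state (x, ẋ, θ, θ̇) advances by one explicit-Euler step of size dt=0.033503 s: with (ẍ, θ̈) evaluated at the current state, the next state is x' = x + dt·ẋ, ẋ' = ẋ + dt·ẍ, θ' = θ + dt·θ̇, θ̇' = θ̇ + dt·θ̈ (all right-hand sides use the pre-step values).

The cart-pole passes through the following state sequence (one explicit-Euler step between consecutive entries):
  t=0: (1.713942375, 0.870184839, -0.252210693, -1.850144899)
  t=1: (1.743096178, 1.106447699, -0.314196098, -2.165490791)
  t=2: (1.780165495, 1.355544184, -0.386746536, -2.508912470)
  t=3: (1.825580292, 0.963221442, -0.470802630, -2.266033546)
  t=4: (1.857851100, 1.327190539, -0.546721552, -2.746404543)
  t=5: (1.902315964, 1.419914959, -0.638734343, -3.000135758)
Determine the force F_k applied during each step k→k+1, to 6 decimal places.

F_0 = 6.440001 N
F_1 = 6.909179 N
F_2 = -12.042093 N
F_3 = 10.584094 N
F_4 = 2.729580 N

step 0→1:
  ẍ = (ẋ'−ẋ)/dt = (1.106447699−0.870184839)/0.033503 = 7.051991
  θ̈ = (θ̇'−θ̇)/dt = (-2.165490791−-1.850144899)/0.033503 = -9.412467
  sinθ=-0.249545, cosθ=0.968363
  F = (M+m)·ẍ + m·l·cosθ·θ̈ − m·l·sinθ·θ̇² = 8.846166 + -2.654982 − -0.248817 = 6.440001
step 1→2:
  ẍ = (ẋ'−ẋ)/dt = (1.355544184−1.106447699)/0.033503 = 7.435050
  θ̈ = (θ̇'−θ̇)/dt = (-2.508912470−-2.165490791)/0.033503 = -10.250475
  sinθ=-0.309052, cosθ=0.951045
  F = (M+m)·ẍ + m·l·cosθ·θ̈ − m·l·sinθ·θ̇² = 9.326683 + -2.839651 − -0.422147 = 6.909179
step 2→3:
  ẍ = (ẋ'−ẋ)/dt = (0.963221442−1.355544184)/0.033503 = -11.710078
  θ̈ = (θ̇'−θ̇)/dt = (-2.266033546−-2.508912470)/0.033503 = 7.249468
  sinθ=-0.377177, cosθ=0.926141
  F = (M+m)·ẍ + m·l·cosθ·θ̈ − m·l·sinθ·θ̇² = -14.689368 + 1.955704 − -0.691570 = -12.042093
step 3→4:
  ẍ = (ẋ'−ẋ)/dt = (1.327190539−0.963221442)/0.033503 = 10.863776
  θ̈ = (θ̇'−θ̇)/dt = (-2.746404543−-2.266033546)/0.033503 = -14.338149
  sinθ=-0.453602, cosθ=0.891205
  F = (M+m)·ẍ + m·l·cosθ·θ̈ − m·l·sinθ·θ̇² = 13.627749 + -3.722120 − -0.678465 = 10.584094
step 4→5:
  ẍ = (ẋ'−ẋ)/dt = (1.419914959−1.327190539)/0.033503 = 2.767645
  θ̈ = (θ̇'−θ̇)/dt = (-3.000135758−-2.746404543)/0.033503 = -7.573388
  sinθ=-0.519889, cosθ=0.854234
  F = (M+m)·ẍ + m·l·cosθ·θ̈ − m·l·sinθ·θ̇² = 3.471792 + -1.884459 − -1.142247 = 2.729580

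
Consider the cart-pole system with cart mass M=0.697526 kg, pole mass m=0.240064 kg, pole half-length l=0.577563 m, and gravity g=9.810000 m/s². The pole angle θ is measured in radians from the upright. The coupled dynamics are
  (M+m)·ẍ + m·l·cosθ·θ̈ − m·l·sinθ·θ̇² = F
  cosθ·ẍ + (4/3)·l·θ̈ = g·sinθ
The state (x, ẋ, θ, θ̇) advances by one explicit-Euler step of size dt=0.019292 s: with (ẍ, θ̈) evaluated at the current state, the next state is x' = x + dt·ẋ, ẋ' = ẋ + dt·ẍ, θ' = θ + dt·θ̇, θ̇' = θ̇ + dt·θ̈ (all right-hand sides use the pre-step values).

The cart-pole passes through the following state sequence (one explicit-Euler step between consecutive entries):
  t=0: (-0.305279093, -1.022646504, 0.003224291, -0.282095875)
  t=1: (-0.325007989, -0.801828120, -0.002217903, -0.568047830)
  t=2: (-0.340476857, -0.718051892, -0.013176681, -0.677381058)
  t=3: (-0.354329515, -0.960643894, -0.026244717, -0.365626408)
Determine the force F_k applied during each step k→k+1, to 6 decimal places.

F_0 = 8.676591 N
F_1 = 3.285840 N
F_2 = -9.548724 N

step 0→1:
  ẍ = (ẋ'−ẋ)/dt = (-0.801828120−-1.022646504)/0.019292 = 11.446112
  θ̈ = (θ̇'−θ̇)/dt = (-0.568047830−-0.282095875)/0.019292 = -14.822307
  sinθ=0.003224, cosθ=0.999995
  F = (M+m)·ẍ + m·l·cosθ·θ̈ − m·l·sinθ·θ̇² = 10.731760 + -2.055133 − 0.000036 = 8.676591
step 1→2:
  ẍ = (ẋ'−ẋ)/dt = (-0.718051892−-0.801828120)/0.019292 = 4.342537
  θ̈ = (θ̇'−θ̇)/dt = (-0.677381058−-0.568047830)/0.019292 = -5.667283
  sinθ=-0.002218, cosθ=0.999998
  F = (M+m)·ẍ + m·l·cosθ·θ̈ − m·l·sinθ·θ̇² = 4.071519 + -0.785779 − -0.000099 = 3.285840
step 2→3:
  ẍ = (ẋ'−ẋ)/dt = (-0.960643894−-0.718051892)/0.019292 = -12.574746
  θ̈ = (θ̇'−θ̇)/dt = (-0.365626408−-0.677381058)/0.019292 = 16.159789
  sinθ=-0.013176, cosθ=0.999913
  F = (M+m)·ẍ + m·l·cosθ·θ̈ − m·l·sinθ·θ̇² = -11.789956 + 2.240394 − -0.000838 = -9.548724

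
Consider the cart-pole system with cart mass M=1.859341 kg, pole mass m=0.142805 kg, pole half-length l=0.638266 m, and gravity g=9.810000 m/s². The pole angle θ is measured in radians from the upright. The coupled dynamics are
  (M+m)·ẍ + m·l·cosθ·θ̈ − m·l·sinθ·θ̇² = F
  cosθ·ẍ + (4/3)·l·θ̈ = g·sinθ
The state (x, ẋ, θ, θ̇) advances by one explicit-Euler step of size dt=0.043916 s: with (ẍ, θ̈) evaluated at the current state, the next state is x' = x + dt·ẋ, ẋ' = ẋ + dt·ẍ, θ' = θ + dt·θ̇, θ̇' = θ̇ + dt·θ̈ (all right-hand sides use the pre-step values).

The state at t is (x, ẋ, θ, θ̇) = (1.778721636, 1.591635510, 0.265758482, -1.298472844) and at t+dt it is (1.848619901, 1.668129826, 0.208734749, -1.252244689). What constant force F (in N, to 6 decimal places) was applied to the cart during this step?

ẍ = (ẋ'−ẋ)/dt = (1.668129826−1.591635510)/0.043916 = 1.741833
θ̈ = (θ̇'−θ̇)/dt = (-1.252244689−-1.298472844)/0.043916 = 1.052649
sinθ=0.262641, cosθ=0.964894
F = (M+m)·ẍ + m·l·cosθ·θ̈ − m·l·sinθ·θ̇² = 3.487403 + 0.092578 − 0.040362 = 3.539619

F = 3.539619 N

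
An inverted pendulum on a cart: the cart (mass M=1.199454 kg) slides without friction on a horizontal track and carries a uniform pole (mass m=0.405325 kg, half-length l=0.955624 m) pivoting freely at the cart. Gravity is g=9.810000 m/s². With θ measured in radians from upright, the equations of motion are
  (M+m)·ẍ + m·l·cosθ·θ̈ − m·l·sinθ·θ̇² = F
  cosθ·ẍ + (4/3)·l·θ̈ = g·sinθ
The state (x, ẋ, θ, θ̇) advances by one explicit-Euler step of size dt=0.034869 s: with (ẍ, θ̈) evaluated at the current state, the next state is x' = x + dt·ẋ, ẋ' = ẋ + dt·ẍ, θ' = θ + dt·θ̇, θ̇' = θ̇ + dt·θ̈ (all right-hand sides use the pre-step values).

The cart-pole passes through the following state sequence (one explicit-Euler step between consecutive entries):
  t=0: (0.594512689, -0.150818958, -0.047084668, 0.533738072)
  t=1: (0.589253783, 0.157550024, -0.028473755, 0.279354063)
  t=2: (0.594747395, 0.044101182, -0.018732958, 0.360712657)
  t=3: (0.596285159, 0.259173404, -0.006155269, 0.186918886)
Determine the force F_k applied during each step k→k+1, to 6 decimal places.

step 0→1:
  ẍ = (ẋ'−ẋ)/dt = (0.157550024−-0.150818958)/0.034869 = 8.843643
  θ̈ = (θ̇'−θ̇)/dt = (0.279354063−0.533738072)/0.034869 = -7.295420
  sinθ=-0.047067, cosθ=0.998892
  F = (M+m)·ẍ + m·l·cosθ·θ̈ − m·l·sinθ·θ̇² = 14.192092 + -2.822664 − -0.005194 = 11.374622
step 1→2:
  ẍ = (ẋ'−ẋ)/dt = (0.044101182−0.157550024)/0.034869 = -3.253573
  θ̈ = (θ̇'−θ̇)/dt = (0.360712657−0.279354063)/0.034869 = 2.333264
  sinθ=-0.028470, cosθ=0.999595
  F = (M+m)·ẍ + m·l·cosθ·θ̈ − m·l·sinθ·θ̇² = -5.221266 + 0.903396 − -0.000861 = -4.317009
step 2→3:
  ẍ = (ẋ'−ẋ)/dt = (0.259173404−0.044101182)/0.034869 = 6.168007
  θ̈ = (θ̇'−θ̇)/dt = (0.186918886−0.360712657)/0.034869 = -4.984191
  sinθ=-0.018732, cosθ=0.999825
  F = (M+m)·ẍ + m·l·cosθ·θ̈ − m·l·sinθ·θ̇² = 9.898287 + -1.930229 − -0.000944 = 7.969002

F_0 = 11.374622 N
F_1 = -4.317009 N
F_2 = 7.969002 N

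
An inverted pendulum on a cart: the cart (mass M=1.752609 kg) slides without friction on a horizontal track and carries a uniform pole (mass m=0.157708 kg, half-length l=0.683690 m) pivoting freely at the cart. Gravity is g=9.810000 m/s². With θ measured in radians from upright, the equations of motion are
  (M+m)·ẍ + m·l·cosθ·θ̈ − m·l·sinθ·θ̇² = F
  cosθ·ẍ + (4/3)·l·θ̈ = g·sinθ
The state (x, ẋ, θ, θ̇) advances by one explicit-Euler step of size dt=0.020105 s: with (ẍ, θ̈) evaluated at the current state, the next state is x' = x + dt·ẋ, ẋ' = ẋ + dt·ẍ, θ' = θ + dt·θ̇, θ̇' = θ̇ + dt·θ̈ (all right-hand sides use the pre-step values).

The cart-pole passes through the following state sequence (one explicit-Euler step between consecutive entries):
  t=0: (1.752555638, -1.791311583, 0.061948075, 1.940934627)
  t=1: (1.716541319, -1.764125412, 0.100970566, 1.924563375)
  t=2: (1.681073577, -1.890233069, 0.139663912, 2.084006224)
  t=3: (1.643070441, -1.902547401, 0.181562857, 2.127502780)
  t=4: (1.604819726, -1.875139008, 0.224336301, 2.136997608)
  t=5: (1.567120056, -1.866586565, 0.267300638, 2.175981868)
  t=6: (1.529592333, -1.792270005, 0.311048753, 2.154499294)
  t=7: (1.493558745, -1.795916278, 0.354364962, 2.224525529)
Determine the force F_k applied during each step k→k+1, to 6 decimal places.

step 0→1:
  ẍ = (ẋ'−ẋ)/dt = (-1.764125412−-1.791311583)/0.020105 = 1.352209
  θ̈ = (θ̇'−θ̇)/dt = (1.924563375−1.940934627)/0.020105 = -0.814288
  sinθ=0.061908, cosθ=0.998082
  F = (M+m)·ẍ + m·l·cosθ·θ̈ − m·l·sinθ·θ̇² = 2.583149 + -0.087631 − 0.025147 = 2.470371
step 1→2:
  ẍ = (ẋ'−ẋ)/dt = (-1.890233069−-1.764125412)/0.020105 = -6.272453
  θ̈ = (θ̇'−θ̇)/dt = (2.084006224−1.924563375)/0.020105 = 7.930507
  sinθ=0.100799, cosθ=0.994907
  F = (M+m)·ẍ + m·l·cosθ·θ̈ − m·l·sinθ·θ̇² = -11.982373 + 0.850739 − 0.040256 = -11.171890
step 2→3:
  ẍ = (ẋ'−ẋ)/dt = (-1.902547401−-1.890233069)/0.020105 = -0.612501
  θ̈ = (θ̇'−θ̇)/dt = (2.127502780−2.084006224)/0.020105 = 2.163470
  sinθ=0.139210, cosθ=0.990263
  F = (M+m)·ẍ + m·l·cosθ·θ̈ − m·l·sinθ·θ̇² = -1.170071 + 0.231001 − 0.065190 = -1.004260
step 3→4:
  ẍ = (ẋ'−ẋ)/dt = (-1.875139008−-1.902547401)/0.020105 = 1.363263
  θ̈ = (θ̇'−θ̇)/dt = (2.136997608−2.127502780)/0.020105 = 0.472262
  sinθ=0.180567, cosθ=0.983563
  F = (M+m)·ẍ + m·l·cosθ·θ̈ − m·l·sinθ·θ̇² = 2.604264 + 0.050084 − 0.088123 = 2.566224
step 4→5:
  ẍ = (ẋ'−ẋ)/dt = (-1.866586565−-1.875139008)/0.020105 = 0.425389
  θ̈ = (θ̇'−θ̇)/dt = (2.175981868−2.136997608)/0.020105 = 1.939033
  sinθ=0.222459, cosθ=0.974942
  F = (M+m)·ẍ + m·l·cosθ·θ̈ − m·l·sinθ·θ̇² = 0.812628 + 0.203834 − 0.109540 = 0.906922
step 5→6:
  ẍ = (ẋ'−ẋ)/dt = (-1.792270005−-1.866586565)/0.020105 = 3.696422
  θ̈ = (θ̇'−θ̇)/dt = (2.154499294−2.175981868)/0.020105 = -1.068519
  sinθ=0.264129, cosθ=0.964487
  F = (M+m)·ẍ + m·l·cosθ·θ̈ − m·l·sinθ·θ̇² = 7.061337 + -0.111120 − 0.134846 = 6.815371
step 6→7:
  ẍ = (ẋ'−ẋ)/dt = (-1.795916278−-1.792270005)/0.020105 = -0.181361
  θ̈ = (θ̇'−θ̇)/dt = (2.224525529−2.154499294)/0.020105 = 3.483026
  sinθ=0.306057, cosθ=0.952013
  F = (M+m)·ẍ + m·l·cosθ·θ̈ − m·l·sinθ·θ̇² = -0.346458 + 0.357530 − 0.153182 = -0.142110

F_0 = 2.470371 N
F_1 = -11.171890 N
F_2 = -1.004260 N
F_3 = 2.566224 N
F_4 = 0.906922 N
F_5 = 6.815371 N
F_6 = -0.142110 N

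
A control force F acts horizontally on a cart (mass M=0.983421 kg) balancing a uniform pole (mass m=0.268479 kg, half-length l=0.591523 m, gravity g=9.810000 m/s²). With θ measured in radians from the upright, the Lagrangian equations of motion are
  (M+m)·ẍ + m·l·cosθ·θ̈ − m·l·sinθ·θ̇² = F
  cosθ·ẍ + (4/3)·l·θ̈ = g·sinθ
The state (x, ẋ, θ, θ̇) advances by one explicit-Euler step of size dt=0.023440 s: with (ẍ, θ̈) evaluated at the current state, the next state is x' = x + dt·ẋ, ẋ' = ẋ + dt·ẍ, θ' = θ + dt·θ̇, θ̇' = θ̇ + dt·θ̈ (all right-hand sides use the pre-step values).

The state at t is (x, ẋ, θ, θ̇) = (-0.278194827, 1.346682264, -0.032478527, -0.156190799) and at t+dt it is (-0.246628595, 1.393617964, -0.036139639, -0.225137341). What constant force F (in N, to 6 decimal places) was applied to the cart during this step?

F = 2.040018 N

ẍ = (ẋ'−ẋ)/dt = (1.393617964−1.346682264)/0.023440 = 2.002376
θ̈ = (θ̇'−θ̇)/dt = (-0.225137341−-0.156190799)/0.023440 = -2.941405
sinθ=-0.032473, cosθ=0.999473
F = (M+m)·ẍ + m·l·cosθ·θ̈ − m·l·sinθ·θ̇² = 2.506775 + -0.466883 − -0.000126 = 2.040018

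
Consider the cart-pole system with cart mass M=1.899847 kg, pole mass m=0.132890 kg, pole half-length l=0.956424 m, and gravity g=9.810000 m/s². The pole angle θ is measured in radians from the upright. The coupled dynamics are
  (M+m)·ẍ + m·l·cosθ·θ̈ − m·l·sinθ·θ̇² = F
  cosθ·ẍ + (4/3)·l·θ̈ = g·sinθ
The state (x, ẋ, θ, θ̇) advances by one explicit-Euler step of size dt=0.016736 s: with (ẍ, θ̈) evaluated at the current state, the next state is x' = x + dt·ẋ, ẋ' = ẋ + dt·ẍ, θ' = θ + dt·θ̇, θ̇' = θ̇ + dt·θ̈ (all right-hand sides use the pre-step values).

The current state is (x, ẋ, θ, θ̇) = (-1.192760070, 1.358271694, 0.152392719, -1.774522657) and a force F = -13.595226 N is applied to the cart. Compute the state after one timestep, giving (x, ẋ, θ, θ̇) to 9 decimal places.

sinθ=0.151803554, cosθ=0.988410684
temp = (F + m·l·θ̇²·sinθ)/(M+m) = (-13.595226 + 0.060755808)/2.032737 = -6.658249538
θ̈ = (g·sinθ − cosθ·temp)/(l·(4/3 − m·cos²θ/(M+m))) = 6.646871906
ẍ = temp − m·l·θ̈·cosθ/(M+m) = -7.069036183
Euler: x'=-1.192760070+0.016736·1.358271694=-1.170028035, ẋ'=1.358271694+0.016736·-7.069036183=1.239964304
       θ'=0.152392719+0.016736·-1.774522657=0.122694308, θ̇'=-1.774522657+0.016736·6.646871906=-1.663280609

(-1.170028035, 1.239964304, 0.122694308, -1.663280609)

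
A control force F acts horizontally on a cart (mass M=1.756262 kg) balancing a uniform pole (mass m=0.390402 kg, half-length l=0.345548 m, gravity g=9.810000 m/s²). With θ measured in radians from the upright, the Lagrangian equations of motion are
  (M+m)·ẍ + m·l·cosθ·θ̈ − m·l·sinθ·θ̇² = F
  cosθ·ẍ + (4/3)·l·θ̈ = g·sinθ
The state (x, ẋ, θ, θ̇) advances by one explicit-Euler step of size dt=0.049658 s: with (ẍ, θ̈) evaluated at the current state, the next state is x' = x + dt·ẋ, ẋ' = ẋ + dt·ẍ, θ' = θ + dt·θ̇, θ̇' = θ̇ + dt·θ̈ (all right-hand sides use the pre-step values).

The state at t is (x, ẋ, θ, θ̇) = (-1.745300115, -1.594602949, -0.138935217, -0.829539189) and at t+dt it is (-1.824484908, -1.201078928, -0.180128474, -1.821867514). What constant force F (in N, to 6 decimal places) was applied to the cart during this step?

F = 14.354676 N

ẍ = (ẋ'−ẋ)/dt = (-1.201078928−-1.594602949)/0.049658 = 7.924685
θ̈ = (θ̇'−θ̇)/dt = (-1.821867514−-0.829539189)/0.049658 = -19.983252
sinθ=-0.138489, cosθ=0.990364
F = (M+m)·ẍ + m·l·cosθ·θ̈ − m·l·sinθ·θ̇² = 17.011637 + -2.669817 − -0.012856 = 14.354676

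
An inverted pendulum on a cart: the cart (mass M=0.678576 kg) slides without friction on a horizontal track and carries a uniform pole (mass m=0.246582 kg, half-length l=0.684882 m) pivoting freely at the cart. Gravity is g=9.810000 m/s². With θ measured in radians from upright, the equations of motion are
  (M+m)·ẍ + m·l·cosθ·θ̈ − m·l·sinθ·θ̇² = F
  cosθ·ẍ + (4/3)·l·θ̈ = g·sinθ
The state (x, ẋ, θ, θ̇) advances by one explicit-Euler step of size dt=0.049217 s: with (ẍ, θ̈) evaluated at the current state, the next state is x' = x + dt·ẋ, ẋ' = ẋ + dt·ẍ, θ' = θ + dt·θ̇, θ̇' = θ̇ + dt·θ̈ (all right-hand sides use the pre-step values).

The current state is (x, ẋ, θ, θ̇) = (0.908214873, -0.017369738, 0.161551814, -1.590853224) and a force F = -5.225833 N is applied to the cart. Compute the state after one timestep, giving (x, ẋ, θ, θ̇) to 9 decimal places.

(0.907359987, -0.377087064, 0.083254791, -1.117018169)

sinθ=0.160850007, cosθ=0.986978863
temp = (F + m·l·θ̇²·sinθ)/(M+m) = (-5.225833 + 0.068747741)/0.925158 = -5.574275160
θ̈ = (g·sinθ − cosθ·temp)/(l·(4/3 − m·cos²θ/(M+m))) = 9.627467229
ẍ = temp − m·l·θ̈·cosθ/(M+m) = -7.308802363
Euler: x'=0.908214873+0.049217·-0.017369738=0.907359987, ẋ'=-0.017369738+0.049217·-7.308802363=-0.377087064
       θ'=0.161551814+0.049217·-1.590853224=0.083254791, θ̇'=-1.590853224+0.049217·9.627467229=-1.117018169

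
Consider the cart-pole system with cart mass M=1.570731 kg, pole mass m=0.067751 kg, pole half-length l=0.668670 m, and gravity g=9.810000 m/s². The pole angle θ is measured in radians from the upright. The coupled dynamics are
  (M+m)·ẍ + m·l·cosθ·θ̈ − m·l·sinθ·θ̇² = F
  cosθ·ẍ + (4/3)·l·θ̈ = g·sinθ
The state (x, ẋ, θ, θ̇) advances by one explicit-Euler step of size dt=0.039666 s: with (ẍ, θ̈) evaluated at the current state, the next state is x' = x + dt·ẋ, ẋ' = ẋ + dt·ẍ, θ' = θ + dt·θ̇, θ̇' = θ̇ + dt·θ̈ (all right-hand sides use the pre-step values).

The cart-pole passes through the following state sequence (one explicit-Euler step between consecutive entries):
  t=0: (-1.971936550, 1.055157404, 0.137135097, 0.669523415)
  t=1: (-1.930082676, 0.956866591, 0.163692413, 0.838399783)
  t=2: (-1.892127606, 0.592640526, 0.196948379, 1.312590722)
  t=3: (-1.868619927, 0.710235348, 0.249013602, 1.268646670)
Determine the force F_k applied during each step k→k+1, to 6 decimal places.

step 0→1:
  ẍ = (ẋ'−ẋ)/dt = (0.956866591−1.055157404)/0.039666 = -2.477961
  θ̈ = (θ̇'−θ̇)/dt = (0.838399783−0.669523415)/0.039666 = 4.257459
  sinθ=0.136706, cosθ=0.990612
  F = (M+m)·ẍ + m·l·cosθ·θ̈ − m·l·sinθ·θ̇² = -4.060095 + 0.191065 − 0.002776 = -3.871806
step 1→2:
  ẍ = (ẋ'−ẋ)/dt = (0.592640526−0.956866591)/0.039666 = -9.182324
  θ̈ = (θ̇'−θ̇)/dt = (1.312590722−0.838399783)/0.039666 = 11.954594
  sinθ=0.162962, cosθ=0.986632
  F = (M+m)·ẍ + m·l·cosθ·θ̈ − m·l·sinθ·θ̇² = -15.045073 + 0.534340 − 0.005189 = -14.515922
step 2→3:
  ẍ = (ẋ'−ẋ)/dt = (0.710235348−0.592640526)/0.039666 = 2.964625
  θ̈ = (θ̇'−θ̇)/dt = (1.268646670−1.312590722)/0.039666 = -1.107852
  sinθ=0.195678, cosθ=0.980668
  F = (M+m)·ẍ + m·l·cosθ·θ̈ − m·l·sinθ·θ̇² = 4.857485 + -0.049219 − 0.015273 = 4.792993

F_0 = -3.871806 N
F_1 = -14.515922 N
F_2 = 4.792993 N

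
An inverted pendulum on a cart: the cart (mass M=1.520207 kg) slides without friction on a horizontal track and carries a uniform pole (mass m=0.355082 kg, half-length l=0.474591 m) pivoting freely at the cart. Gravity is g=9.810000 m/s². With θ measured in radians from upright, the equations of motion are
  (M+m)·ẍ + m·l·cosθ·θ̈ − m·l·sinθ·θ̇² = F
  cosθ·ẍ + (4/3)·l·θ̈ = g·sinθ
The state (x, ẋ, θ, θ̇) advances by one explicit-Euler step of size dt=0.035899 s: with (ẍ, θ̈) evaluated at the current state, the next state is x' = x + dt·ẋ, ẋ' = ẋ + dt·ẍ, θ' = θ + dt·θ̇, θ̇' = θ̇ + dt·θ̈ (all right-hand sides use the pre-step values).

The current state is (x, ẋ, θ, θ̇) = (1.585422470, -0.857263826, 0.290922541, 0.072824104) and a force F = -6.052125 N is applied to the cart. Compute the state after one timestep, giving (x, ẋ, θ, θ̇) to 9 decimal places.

sinθ=0.286836123, cosθ=0.957979665
temp = (F + m·l·θ̇²·sinθ)/(M+m) = (-6.052125 + 0.000256349)/1.875289 = -3.227165866
θ̈ = (g·sinθ − cosθ·temp)/(l·(4/3 − m·cos²θ/(M+m))) = 10.730912998
ẍ = temp − m·l·θ̈·cosθ/(M+m) = -4.150955137
Euler: x'=1.585422470+0.035899·-0.857263826=1.554647556, ẋ'=-0.857263826+0.035899·-4.150955137=-1.006278964
       θ'=0.290922541+0.035899·0.072824104=0.293536854, θ̇'=0.072824104+0.035899·10.730912998=0.458053150

(1.554647556, -1.006278964, 0.293536854, 0.458053150)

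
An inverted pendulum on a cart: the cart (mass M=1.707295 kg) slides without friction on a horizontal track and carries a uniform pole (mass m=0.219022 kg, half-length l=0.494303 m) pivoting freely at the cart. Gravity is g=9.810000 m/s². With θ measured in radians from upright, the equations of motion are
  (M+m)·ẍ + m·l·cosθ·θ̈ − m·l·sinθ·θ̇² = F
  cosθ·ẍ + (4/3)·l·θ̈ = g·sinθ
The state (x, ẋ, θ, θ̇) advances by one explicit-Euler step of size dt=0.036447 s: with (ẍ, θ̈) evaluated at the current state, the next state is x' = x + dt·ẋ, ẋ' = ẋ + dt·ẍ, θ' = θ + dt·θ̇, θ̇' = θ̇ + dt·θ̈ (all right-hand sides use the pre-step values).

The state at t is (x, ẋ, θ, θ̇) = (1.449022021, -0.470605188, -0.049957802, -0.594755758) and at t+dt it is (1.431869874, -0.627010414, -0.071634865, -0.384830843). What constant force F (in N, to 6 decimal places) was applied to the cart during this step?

F = -7.641714 N

ẍ = (ẋ'−ẋ)/dt = (-0.627010414−-0.470605188)/0.036447 = -4.291306
θ̈ = (θ̇'−θ̇)/dt = (-0.384830843−-0.594755758)/0.036447 = 5.759731
sinθ=-0.049937, cosθ=0.998752
F = (M+m)·ẍ + m·l·cosθ·θ̈ − m·l·sinθ·θ̇² = -8.266416 + 0.622789 − -0.001912 = -7.641714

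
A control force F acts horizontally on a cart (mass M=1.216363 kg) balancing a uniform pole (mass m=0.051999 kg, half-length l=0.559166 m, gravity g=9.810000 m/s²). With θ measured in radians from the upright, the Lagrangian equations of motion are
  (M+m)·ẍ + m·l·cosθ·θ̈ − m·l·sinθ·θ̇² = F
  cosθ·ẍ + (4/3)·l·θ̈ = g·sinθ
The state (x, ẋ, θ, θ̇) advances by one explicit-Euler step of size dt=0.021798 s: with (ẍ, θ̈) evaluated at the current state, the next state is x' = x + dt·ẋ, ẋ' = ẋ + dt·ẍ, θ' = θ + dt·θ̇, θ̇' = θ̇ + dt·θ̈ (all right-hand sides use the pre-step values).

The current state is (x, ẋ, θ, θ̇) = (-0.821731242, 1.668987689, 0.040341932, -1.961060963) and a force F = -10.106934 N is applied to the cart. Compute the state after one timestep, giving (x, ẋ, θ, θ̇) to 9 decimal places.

(-0.785350648, 1.489596105, -0.002405275, -1.709074156)

sinθ=0.040330990, cosθ=0.999186375
temp = (F + m·l·θ̇²·sinθ)/(M+m) = (-10.106934 + 0.004509795)/1.268362 = -7.964937616
θ̈ = (g·sinθ − cosθ·temp)/(l·(4/3 − m·cos²θ/(M+m))) = 11.560088417
ẍ = temp − m·l·θ̈·cosθ/(M+m) = -8.229726766
Euler: x'=-0.821731242+0.021798·1.668987689=-0.785350648, ẋ'=1.668987689+0.021798·-8.229726766=1.489596105
       θ'=0.040341932+0.021798·-1.961060963=-0.002405275, θ̇'=-1.961060963+0.021798·11.560088417=-1.709074156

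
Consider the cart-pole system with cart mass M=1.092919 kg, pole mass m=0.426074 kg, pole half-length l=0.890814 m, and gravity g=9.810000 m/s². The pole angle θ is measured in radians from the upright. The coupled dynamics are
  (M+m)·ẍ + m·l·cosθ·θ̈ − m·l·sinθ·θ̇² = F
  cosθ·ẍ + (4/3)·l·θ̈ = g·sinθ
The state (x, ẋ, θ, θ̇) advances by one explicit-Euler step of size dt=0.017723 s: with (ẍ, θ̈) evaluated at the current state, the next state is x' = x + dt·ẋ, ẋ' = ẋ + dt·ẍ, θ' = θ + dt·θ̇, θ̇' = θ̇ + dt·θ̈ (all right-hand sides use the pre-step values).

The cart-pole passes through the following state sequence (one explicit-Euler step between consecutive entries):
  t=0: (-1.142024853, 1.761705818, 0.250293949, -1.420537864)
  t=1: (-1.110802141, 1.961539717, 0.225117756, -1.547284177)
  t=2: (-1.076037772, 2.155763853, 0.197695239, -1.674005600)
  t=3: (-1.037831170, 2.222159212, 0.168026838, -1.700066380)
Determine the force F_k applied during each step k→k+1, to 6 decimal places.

step 0→1:
  ẍ = (ẋ'−ẋ)/dt = (1.961539717−1.761705818)/0.017723 = 11.275399
  θ̈ = (θ̇'−θ̇)/dt = (-1.547284177−-1.420537864)/0.017723 = -7.151516
  sinθ=0.247689, cosθ=0.968840
  F = (M+m)·ẍ + m·l·cosθ·θ̈ − m·l·sinθ·θ̇² = 17.127252 + -2.629796 − 0.189707 = 14.307749
step 1→2:
  ẍ = (ẋ'−ẋ)/dt = (2.155763853−1.961539717)/0.017723 = 10.958875
  θ̈ = (θ̇'−θ̇)/dt = (-1.674005600−-1.547284177)/0.017723 = -7.150111
  sinθ=0.223221, cosθ=0.974768
  F = (M+m)·ẍ + m·l·cosθ·θ̈ − m·l·sinθ·θ̇² = 16.646454 + -2.645368 − 0.202837 = 13.798249
step 2→3:
  ẍ = (ẋ'−ẋ)/dt = (2.222159212−2.155763853)/0.017723 = 3.746282
  θ̈ = (θ̇'−θ̇)/dt = (-1.700066380−-1.674005600)/0.017723 = -1.470450
  sinθ=0.196410, cosθ=0.980522
  F = (M+m)·ẍ + m·l·cosθ·θ̈ − m·l·sinθ·θ̇² = 5.690576 + -0.547242 − 0.208905 = 4.934429

F_0 = 14.307749 N
F_1 = 13.798249 N
F_2 = 4.934429 N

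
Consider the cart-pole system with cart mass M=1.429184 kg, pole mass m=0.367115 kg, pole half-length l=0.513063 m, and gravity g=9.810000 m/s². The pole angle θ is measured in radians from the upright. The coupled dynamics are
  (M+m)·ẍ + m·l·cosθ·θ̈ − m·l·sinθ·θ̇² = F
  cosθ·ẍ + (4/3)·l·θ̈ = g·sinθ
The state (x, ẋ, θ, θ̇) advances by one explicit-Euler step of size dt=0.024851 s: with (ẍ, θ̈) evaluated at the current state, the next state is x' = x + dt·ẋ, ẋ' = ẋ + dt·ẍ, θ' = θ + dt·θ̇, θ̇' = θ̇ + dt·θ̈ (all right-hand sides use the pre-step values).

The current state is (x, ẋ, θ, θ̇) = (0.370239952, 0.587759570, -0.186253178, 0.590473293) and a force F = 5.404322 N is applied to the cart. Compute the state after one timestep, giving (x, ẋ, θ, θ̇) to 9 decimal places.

(0.384846365, 0.683299996, -0.171579326, 0.387234616)

sinθ=-0.185178183, cosθ=0.982704961
temp = (F + m·l·θ̇²·sinθ)/(M+m) = (5.404322 + -0.012160828)/1.796299 = 3.001817165
θ̈ = (g·sinθ − cosθ·temp)/(l·(4/3 − m·cos²θ/(M+m))) = -8.178289670
ẍ = temp − m·l·θ̈·cosθ/(M+m) = 3.844530440
Euler: x'=0.370239952+0.024851·0.587759570=0.384846365, ẋ'=0.587759570+0.024851·3.844530440=0.683299996
       θ'=-0.186253178+0.024851·0.590473293=-0.171579326, θ̇'=0.590473293+0.024851·-8.178289670=0.387234616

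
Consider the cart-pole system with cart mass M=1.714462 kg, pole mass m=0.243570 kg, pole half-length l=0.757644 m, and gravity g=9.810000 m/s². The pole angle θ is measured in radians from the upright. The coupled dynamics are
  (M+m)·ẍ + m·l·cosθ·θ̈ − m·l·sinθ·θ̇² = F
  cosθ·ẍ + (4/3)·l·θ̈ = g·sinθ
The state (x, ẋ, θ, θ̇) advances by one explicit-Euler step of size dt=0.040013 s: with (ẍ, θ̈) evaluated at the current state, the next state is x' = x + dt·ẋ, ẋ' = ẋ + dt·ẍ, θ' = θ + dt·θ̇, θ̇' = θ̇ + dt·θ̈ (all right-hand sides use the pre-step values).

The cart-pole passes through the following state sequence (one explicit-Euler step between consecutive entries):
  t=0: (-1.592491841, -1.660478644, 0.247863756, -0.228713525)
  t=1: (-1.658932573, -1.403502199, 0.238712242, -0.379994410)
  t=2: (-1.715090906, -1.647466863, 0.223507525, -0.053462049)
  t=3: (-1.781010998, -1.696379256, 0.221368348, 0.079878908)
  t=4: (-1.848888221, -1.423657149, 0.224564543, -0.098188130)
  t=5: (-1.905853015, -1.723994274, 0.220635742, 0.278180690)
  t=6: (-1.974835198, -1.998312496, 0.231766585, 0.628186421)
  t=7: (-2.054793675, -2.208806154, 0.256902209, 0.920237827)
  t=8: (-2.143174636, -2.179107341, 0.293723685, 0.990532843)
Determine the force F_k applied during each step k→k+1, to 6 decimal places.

F_0 = 11.896365 N
F_1 = -10.481428 N
F_2 = -1.793970 N
F_3 = 12.544167 N
F_4 = -13.005139 N
F_5 = -11.851769 N
F_6 = -9.006290 N
F_7 = 1.727161 N

step 0→1:
  ẍ = (ẋ'−ẋ)/dt = (-1.403502199−-1.660478644)/0.040013 = 6.422324
  θ̈ = (θ̇'−θ̇)/dt = (-0.379994410−-0.228713525)/0.040013 = -3.780793
  sinθ=0.245334, cosθ=0.969439
  F = (M+m)·ẍ + m·l·cosθ·θ̈ − m·l·sinθ·θ̇² = 12.575116 + -0.676382 − 0.002368 = 11.896365
step 1→2:
  ẍ = (ẋ'−ẋ)/dt = (-1.647466863−-1.403502199)/0.040013 = -6.097135
  θ̈ = (θ̇'−θ̇)/dt = (-0.053462049−-0.379994410)/0.040013 = 8.160657
  sinθ=0.236452, cosθ=0.971643
  F = (M+m)·ẍ + m·l·cosθ·θ̈ − m·l·sinθ·θ̇² = -11.938385 + 1.463258 − 0.006301 = -10.481428
step 2→3:
  ẍ = (ẋ'−ẋ)/dt = (-1.696379256−-1.647466863)/0.040013 = -1.222413
  θ̈ = (θ̇'−θ̇)/dt = (0.079878908−-0.053462049)/0.040013 = 3.332441
  sinθ=0.221651, cosθ=0.975126
  F = (M+m)·ẍ + m·l·cosθ·θ̈ − m·l·sinθ·θ̇² = -2.393523 + 0.599670 − 0.000117 = -1.793970
step 3→4:
  ẍ = (ẋ'−ẋ)/dt = (-1.423657149−-1.696379256)/0.040013 = 6.815838
  θ̈ = (θ̇'−θ̇)/dt = (-0.098188130−0.079878908)/0.040013 = -4.450230
  sinθ=0.219565, cosθ=0.975598
  F = (M+m)·ẍ + m·l·cosθ·θ̈ − m·l·sinθ·θ̇² = 13.345628 + -0.801202 − 0.000259 = 12.544167
step 4→5:
  ẍ = (ẋ'−ẋ)/dt = (-1.723994274−-1.423657149)/0.040013 = -7.505989
  θ̈ = (θ̇'−θ̇)/dt = (0.278180690−-0.098188130)/0.040013 = 9.406163
  sinθ=0.222682, cosθ=0.974891
  F = (M+m)·ẍ + m·l·cosθ·θ̈ − m·l·sinθ·θ̇² = -14.696966 + 1.692223 − 0.000396 = -13.005139
step 5→6:
  ẍ = (ẋ'−ẋ)/dt = (-1.998312496−-1.723994274)/0.040013 = -6.855727
  θ̈ = (θ̇'−θ̇)/dt = (0.628186421−0.278180690)/0.040013 = 8.747300
  sinθ=0.218850, cosθ=0.975759
  F = (M+m)·ẍ + m·l·cosθ·θ̈ − m·l·sinθ·θ̇² = -13.423734 + 1.575090 − 0.003125 = -11.851769
step 6→7:
  ẍ = (ẋ'−ẋ)/dt = (-2.208806154−-1.998312496)/0.040013 = -5.260632
  θ̈ = (θ̇'−θ̇)/dt = (0.920237827−0.628186421)/0.040013 = 7.298913
  sinθ=0.229697, cosθ=0.973262
  F = (M+m)·ẍ + m·l·cosθ·θ̈ − m·l·sinθ·θ̇² = -10.300485 + 1.310922 − 0.016727 = -9.006290
step 7→8:
  ẍ = (ẋ'−ẋ)/dt = (-2.179107341−-2.208806154)/0.040013 = 0.742229
  θ̈ = (θ̇'−θ̇)/dt = (0.990532843−0.920237827)/0.040013 = 1.756804
  sinθ=0.254086, cosθ=0.967182
  F = (M+m)·ẍ + m·l·cosθ·θ̈ − m·l·sinθ·θ̇² = 1.453308 + 0.313560 − 0.039707 = 1.727161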